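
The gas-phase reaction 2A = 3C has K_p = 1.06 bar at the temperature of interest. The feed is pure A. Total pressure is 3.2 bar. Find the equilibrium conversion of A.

X = 0.362

Let X = conversion of A (basis 1 mol A); extent of reaction ξ = 0.5X.
Moles: n_A = 1 − X; n_C = 1.5X.
Total moles n_T = 1 + 0.5X.
Mole fractions y_i = n_i/n_T; K_p = p_C^3 / (p_A^2) with p_i = y_i·P.
Setting this equal to 1.06 bar and taking the physical root (0 < X < 1) gives X = 0.362.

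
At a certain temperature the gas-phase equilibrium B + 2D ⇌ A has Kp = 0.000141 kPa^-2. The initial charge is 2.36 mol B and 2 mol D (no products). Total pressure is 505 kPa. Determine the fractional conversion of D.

X = 0.834

Let X = conversion of D (basis 2 mol D); extent of reaction ξ = X.
Moles: n_B = 2.36 − X; n_D = 2 − 2X; n_A = X.
Summing: n_T = 4.36 − 2X.
Mole fractions y_i = n_i/n_T; Kp = p_A / (p_B p_D^2) with p_i = y_i·P.
This yields a degree-3 equation in X; solving on (0,1), X = 0.834.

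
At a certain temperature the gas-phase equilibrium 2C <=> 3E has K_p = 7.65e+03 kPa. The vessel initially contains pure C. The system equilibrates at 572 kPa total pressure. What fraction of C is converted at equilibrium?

Basis: 1 mol C initially; let X = conversion of C. Extent ξ = 0.5X.
Species balance: n_C = 1 − X; n_E = 1.5X.
Total moles n_T = 1 + 0.5X.
y_i = n_i/n_T, p_i = y_i·P. K_p = p_E^3 / (p_C^2).
This yields a degree-3 equation in X; solving on (0,1), X = 0.731.

X = 0.731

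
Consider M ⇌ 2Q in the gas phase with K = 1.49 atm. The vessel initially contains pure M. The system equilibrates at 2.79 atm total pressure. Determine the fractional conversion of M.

Basis: 1 mol M initially; let X = conversion of M. Extent ξ = X.
Species balance: n_M = 1 − X; n_Q = 2X.
Summing: n_T = 1 + X.
Mole fractions y_i = n_i/n_T; K = p_Q^2 / (p_M) with p_i = y_i·P.
Setting this equal to 1.49 atm and taking the physical root (0 < X < 1) gives X = 0.343.

X = 0.343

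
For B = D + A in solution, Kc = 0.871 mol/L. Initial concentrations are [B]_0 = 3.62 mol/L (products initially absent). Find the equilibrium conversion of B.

X = 0.385

Let X = conversion of B; extent ξ = 3.62·X mol/L.
Concentrations: [B] = 3.62 − 3.62X; [D] = 3.62X; [A] = 3.62X.
Kc = [D] [A] / ([B]).
This equals 0.871 at X = 0.385 (the root in 0 < X < 1).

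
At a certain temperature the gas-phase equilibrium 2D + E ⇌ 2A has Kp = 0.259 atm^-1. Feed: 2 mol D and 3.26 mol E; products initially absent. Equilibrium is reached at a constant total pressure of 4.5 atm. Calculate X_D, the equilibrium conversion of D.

Basis: 2 mol D initially; let X = conversion of D. Extent ξ = X.
Species balance: n_D = 2 − 2X; n_E = 3.26 − X; n_A = 2X.
Summing: n_T = 5.26 − X.
y_i = n_i/n_T, p_i = y_i·P. Kp = p_A^2 / (p_D^2 p_E).
Equating to 0.259 atm^-1 and solving on 0 < X < 1: X = 0.452.

X = 0.452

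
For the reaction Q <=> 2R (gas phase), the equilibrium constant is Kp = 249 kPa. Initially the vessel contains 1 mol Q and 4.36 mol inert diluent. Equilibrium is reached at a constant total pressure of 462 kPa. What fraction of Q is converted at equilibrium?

X = 0.580

Take 1 mol Q as basis and let X be its fractional conversion, so ξ = X.
Mole table: n_Q = 1 − X; n_R = 2X; n_I = 4.36 (inert).
Total moles n_T = 5.36 + X.
y_i = n_i/n_T, p_i = y_i·P. Kp = p_R^2 / (p_Q).
Equating to 249 kPa and solving on 0 < X < 1: X = 0.580.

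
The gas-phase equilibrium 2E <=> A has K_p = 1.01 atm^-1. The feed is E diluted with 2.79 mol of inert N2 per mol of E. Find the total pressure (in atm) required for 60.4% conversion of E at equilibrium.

P = 6.65 atm

Basis: 1 mol E initially; let X = conversion of E. Extent ξ = 0.5X.
At extent ξ: n_E = 1 − X; n_A = 0.5X; n_I = 2.79 (inert).
n_T = Σnᵢ = 3.79 − 0.5X.
K_p = p_A / (p_E^2) with p_i = (n_i/n_T)·P.
At X = 0.604: the mole-fraction product g(X) = Π y_i^ν_i = 6.717. Since K_p = g(X)·P^{-1}, P = (g/K_p)^(1/1) = (6.717/1.01)^(1/1) = 6.65 atm.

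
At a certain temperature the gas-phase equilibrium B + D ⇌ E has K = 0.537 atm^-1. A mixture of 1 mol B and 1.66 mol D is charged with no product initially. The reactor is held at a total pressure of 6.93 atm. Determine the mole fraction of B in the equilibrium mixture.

Let X = conversion of B (basis 1 mol B); extent of reaction ξ = X.
Species balance: n_B = 1 − X; n_D = 1.66 − X; n_E = X.
Summing: n_T = 2.66 − X.
Mole fractions y_i = n_i/n_T; K = p_E / (p_B p_D) with p_i = y_i·P.
This yields a degree-2 equation in X; solving on (0,1), X = 0.651.
Then n_B = 0.349, n_T = 2.01, so y_B = 0.174.

y_B = 0.174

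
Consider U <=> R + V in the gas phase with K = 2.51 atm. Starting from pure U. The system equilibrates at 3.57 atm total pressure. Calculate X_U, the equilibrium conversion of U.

X = 0.643

Basis: 1 mol U initially; let X = conversion of U. Extent ξ = X.
At extent ξ: n_U = 1 − X; n_R = X; n_V = X.
Summing: n_T = 1 + X.
Mole fractions y_i = n_i/n_T; K = p_R p_V / (p_U) with p_i = y_i·P.
Substituting and setting equal to 2.51 atm gives a polynomial in X; the root in (0,1) is X = 0.643.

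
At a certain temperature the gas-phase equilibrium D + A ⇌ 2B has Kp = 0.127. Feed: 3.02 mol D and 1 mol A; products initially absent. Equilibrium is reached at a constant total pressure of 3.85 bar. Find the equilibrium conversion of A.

Basis: 1 mol A initially; let X = conversion of A. Extent ξ = X.
Species balance: n_D = 3.02 − X; n_A = 1 − X; n_B = 2X.
Total moles n_T = 4.02 (Δν = 0, constant).
Mole fractions y_i = n_i/n_T; Kp = p_B^2 / (p_D p_A) with p_i = y_i·P.
Substituting and setting equal to 0.127 gives a polynomial in X; the root in (0,1) is X = 0.256.

X = 0.256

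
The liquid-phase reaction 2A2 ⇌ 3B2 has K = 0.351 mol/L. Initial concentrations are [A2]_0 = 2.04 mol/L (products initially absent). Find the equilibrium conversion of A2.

Let X = conversion of A2; extent ξ = 2.04X/2 mol/L.
Concentrations: [A2] = 2.04 − 2.04X; [B2] = 3.06X.
K = [B2]^3 / ([A2]^2).
Setting equal to 0.351 and solving for X on (0,1) gives X = 0.294.

X = 0.294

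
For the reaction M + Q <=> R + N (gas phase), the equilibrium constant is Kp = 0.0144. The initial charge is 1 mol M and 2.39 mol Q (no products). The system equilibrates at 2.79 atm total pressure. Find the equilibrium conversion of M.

Basis: 1 mol M initially; let X = conversion of M. Extent ξ = X.
Species balance: n_M = 1 − X; n_Q = 2.39 − X; n_R = X; n_N = X.
Total moles n_T = 3.39 (Δν = 0, constant).
With p_i = (n_i/n_T)P, Kp = p_R p_N / (p_M p_Q).
Setting this equal to 0.0144 and taking the physical root (0 < X < 1) gives X = 0.164.

X = 0.164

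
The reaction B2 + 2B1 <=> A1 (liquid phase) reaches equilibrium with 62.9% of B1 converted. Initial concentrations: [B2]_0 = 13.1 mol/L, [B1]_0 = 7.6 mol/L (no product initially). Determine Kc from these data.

Kc = 0.0281 (mol/L)^-2

Let X = conversion of B1.
Concentrations: [B2] = 13.1 − 3.8X; [B1] = 7.6 − 7.6X; [A1] = 3.8X.
At X = 0.629: [B2] = 10.7, [B1] = 2.82, [A1] = 2.39.
Kc = [A1] / ([B2] [B1]^2) = 0.0281 (mol/L)^-2.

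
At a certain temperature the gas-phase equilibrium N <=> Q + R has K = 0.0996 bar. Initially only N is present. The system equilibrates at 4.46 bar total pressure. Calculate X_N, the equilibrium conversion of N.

X = 0.148

Let X = conversion of N (basis 1 mol N); extent of reaction ξ = X.
Moles: n_N = 1 − X; n_Q = X; n_R = X.
n_T = Σnᵢ = 1 + X.
With p_i = (n_i/n_T)P, K = p_Q p_R / (p_N).
Setting this equal to 0.0996 bar and taking the physical root (0 < X < 1) gives X = 0.148.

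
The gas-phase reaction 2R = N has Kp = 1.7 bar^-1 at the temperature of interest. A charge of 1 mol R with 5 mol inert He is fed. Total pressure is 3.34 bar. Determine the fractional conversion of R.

X = 0.498

Take 1 mol R as basis and let X be its fractional conversion, so ξ = 0.5X.
Moles: n_R = 1 − X; n_N = 0.5X; n_I = 5 (inert).
Total moles n_T = 6 − 0.5X.
y_i = n_i/n_T, p_i = y_i·P. Kp = p_N / (p_R^2).
Setting this equal to 1.7 bar^-1 and taking the physical root (0 < X < 1) gives X = 0.498.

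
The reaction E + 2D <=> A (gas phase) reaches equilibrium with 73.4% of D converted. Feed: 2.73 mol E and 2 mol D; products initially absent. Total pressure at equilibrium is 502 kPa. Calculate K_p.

K_p = 5.49e-05 kPa^-2

Take 2 mol D as basis and let X be its fractional conversion, so ξ = X.
Moles: n_E = 2.73 − X; n_D = 2 − 2X; n_A = X.
Summing: n_T = 4.73 − 2X.
At X = 0.734: n_E = 2, n_D = 0.532, n_A = 0.734, n_T = 3.26.
p_i = (n_i/n_T)·P. K_p = p_A / (p_E p_D^2) = 5.49e-05 kPa^-2.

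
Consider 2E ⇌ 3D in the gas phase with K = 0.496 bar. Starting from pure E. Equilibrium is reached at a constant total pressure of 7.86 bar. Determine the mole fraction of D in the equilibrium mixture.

y_D = 0.311

Basis: 1 mol E initially; let X = conversion of E. Extent ξ = 0.5X.
Moles: n_E = 1 − X; n_D = 1.5X.
Summing: n_T = 1 + 0.5X.
With p_i = (n_i/n_T)P, K = p_D^3 / (p_E^2).
Equating to 0.496 bar and solving on 0 < X < 1: X = 0.231.
Then n_D = 0.347, n_T = 1.12, so y_D = 0.311.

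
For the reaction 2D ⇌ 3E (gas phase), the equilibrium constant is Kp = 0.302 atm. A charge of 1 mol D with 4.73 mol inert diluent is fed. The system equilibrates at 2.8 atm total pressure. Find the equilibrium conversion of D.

X = 0.406

Take 1 mol D as basis and let X be its fractional conversion, so ξ = 0.5X.
At extent ξ: n_D = 1 − X; n_E = 1.5X; n_I = 4.73 (inert).
n_T = Σnᵢ = 5.73 + 0.5X.
Mole fractions y_i = n_i/n_T; Kp = p_E^3 / (p_D^2) with p_i = y_i·P.
Setting this equal to 0.302 atm and taking the physical root (0 < X < 1) gives X = 0.406.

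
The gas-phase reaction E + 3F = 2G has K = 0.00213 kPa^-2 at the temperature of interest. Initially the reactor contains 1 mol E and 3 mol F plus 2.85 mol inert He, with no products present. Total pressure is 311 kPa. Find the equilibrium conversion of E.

X = 0.683

Take 1 mol E as basis and let X be its fractional conversion, so ξ = X.
Mole table: n_E = 1 − X; n_F = 3 − 3X; n_G = 2X; n_I = 2.85 (inert).
Total moles n_T = 6.85 − 2X.
Mole fractions y_i = n_i/n_T; K = p_G^2 / (p_E p_F^3) with p_i = y_i·P.
Equating to 0.00213 kPa^-2 and solving on 0 < X < 1: X = 0.683.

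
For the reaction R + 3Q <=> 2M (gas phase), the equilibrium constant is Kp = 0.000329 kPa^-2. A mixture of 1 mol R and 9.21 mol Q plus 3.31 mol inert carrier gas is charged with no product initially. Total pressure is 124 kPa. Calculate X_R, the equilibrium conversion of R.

X = 0.784

Basis: 1 mol R initially; let X = conversion of R. Extent ξ = X.
At extent ξ: n_R = 1 − X; n_Q = 9.21 − 3X; n_M = 2X; n_I = 3.31 (inert).
Total moles n_T = 13.5 − 2X.
y_i = n_i/n_T, p_i = y_i·P. Kp = p_M^2 / (p_R p_Q^3).
Equating to 0.000329 kPa^-2 and solving on 0 < X < 1: X = 0.784.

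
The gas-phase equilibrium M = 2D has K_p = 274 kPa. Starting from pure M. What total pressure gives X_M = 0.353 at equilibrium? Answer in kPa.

Let X = conversion of M (basis 1 mol M); extent of reaction ξ = X.
At extent ξ: n_M = 1 − X; n_D = 2X.
n_T = Σnᵢ = 1 + X.
K_p = p_D^2 / (p_M) with p_i = (n_i/n_T)·P.
At X = 0.353: the mole-fraction product g(X) = Π y_i^ν_i = 0.5694. Since K_p = g(X)·P^{1}, P = (K_p/g)^(1/1) = (274/0.5694)^(1/1) = 481 kPa.

P = 481 kPa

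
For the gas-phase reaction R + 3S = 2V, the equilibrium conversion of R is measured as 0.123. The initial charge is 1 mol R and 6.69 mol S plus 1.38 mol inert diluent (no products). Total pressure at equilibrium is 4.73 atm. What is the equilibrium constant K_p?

K_p = 0.000951 atm^-2

Take 1 mol R as basis and let X be its fractional conversion, so ξ = X.
Moles: n_R = 1 − X; n_S = 6.69 − 3X; n_V = 2X; n_I = 1.38 (inert).
Total moles n_T = 9.07 − 2X.
At X = 0.123: n_R = 0.877, n_S = 6.32, n_V = 0.246, n_T = 8.82.
p_i = (n_i/n_T)·P. K_p = p_V^2 / (p_R p_S^3) = 0.000951 atm^-2.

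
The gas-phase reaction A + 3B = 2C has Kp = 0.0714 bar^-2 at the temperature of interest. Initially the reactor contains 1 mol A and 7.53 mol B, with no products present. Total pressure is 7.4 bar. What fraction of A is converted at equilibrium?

Let X = conversion of A (basis 1 mol A); extent of reaction ξ = X.
Species balance: n_A = 1 − X; n_B = 7.53 − 3X; n_C = 2X.
n_T = Σnᵢ = 8.53 − 2X.
With p_i = (n_i/n_T)P, Kp = p_C^2 / (p_A p_B^3).
Equating to 0.0714 bar^-2 and solving on 0 < X < 1: X = 0.782.

X = 0.782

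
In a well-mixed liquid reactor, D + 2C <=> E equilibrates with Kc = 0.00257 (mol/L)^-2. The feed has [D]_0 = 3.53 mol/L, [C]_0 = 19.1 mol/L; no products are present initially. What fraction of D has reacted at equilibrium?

Let X = conversion of D; extent ξ = 3.53·X mol/L.
Concentrations: [D] = 3.53 − 3.53X; [C] = 19.1 − 7.06X; [E] = 3.53X.
Kc = [E] / ([D] [C]^2).
Equating to 0.00257 (mol/L)^-2: the physical root is X = 0.404.

X = 0.404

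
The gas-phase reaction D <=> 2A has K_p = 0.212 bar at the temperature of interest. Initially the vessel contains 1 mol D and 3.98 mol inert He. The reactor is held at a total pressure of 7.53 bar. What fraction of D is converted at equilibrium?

Basis: 1 mol D initially; let X = conversion of D. Extent ξ = X.
At extent ξ: n_D = 1 − X; n_A = 2X; n_I = 3.98 (inert).
Summing: n_T = 4.98 + X.
Mole fractions y_i = n_i/n_T; K_p = p_A^2 / (p_D) with p_i = y_i·P.
Setting this equal to 0.212 bar and taking the physical root (0 < X < 1) gives X = 0.173.

X = 0.173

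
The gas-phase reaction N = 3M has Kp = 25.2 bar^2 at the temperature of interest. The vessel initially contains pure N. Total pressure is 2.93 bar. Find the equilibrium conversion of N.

Take 1 mol N as basis and let X be its fractional conversion, so ξ = X.
Moles: n_N = 1 − X; n_M = 3X.
Total moles n_T = 1 + 2X.
Mole fractions y_i = n_i/n_T; Kp = p_M^3 / (p_N) with p_i = y_i·P.
Equating to 25.2 bar^2 and solving on 0 < X < 1: X = 0.595.

X = 0.595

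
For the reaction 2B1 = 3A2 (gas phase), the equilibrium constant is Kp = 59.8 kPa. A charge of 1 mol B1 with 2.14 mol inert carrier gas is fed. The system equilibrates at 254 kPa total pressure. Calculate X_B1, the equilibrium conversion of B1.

Take 1 mol B1 as basis and let X be its fractional conversion, so ξ = 0.5X.
Mole table: n_B1 = 1 − X; n_A2 = 1.5X; n_I = 2.14 (inert).
n_T = Σnᵢ = 3.14 + 0.5X.
y_i = n_i/n_T, p_i = y_i·P. Kp = p_A2^3 / (p_B1^2).
Substituting and setting equal to 59.8 kPa gives a polynomial in X; the root in (0,1) is X = 0.426.

X = 0.426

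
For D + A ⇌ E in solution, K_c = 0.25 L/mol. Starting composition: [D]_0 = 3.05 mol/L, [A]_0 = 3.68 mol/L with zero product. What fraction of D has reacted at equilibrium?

X = 0.385

Let X = conversion of D; extent ξ = 3.05·X mol/L.
Concentrations: [D] = 3.05 − 3.05X; [A] = 3.68 − 3.05X; [E] = 3.05X.
K_c = [E] / ([D] [A]).
Equating to 0.25 L/mol: the physical root is X = 0.385.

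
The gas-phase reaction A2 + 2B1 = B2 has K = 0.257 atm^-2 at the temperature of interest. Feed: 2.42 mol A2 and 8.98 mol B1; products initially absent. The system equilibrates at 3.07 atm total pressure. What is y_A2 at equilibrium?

Let X = conversion of A2 (basis 2.42 mol A2); extent of reaction ξ = 2.42X.
At extent ξ: n_A2 = 2.42 − 2.42X; n_B1 = 8.98 − 4.84X; n_B2 = 2.42X.
Summing: n_T = 11.4 − 4.84X.
With p_i = (n_i/n_T)P, K = p_B2 / (p_A2 p_B1^2).
Setting this equal to 0.257 atm^-2 and taking the physical root (0 < X < 1) gives X = 0.558.
Then n_A2 = 1.07, n_T = 8.7, so y_A2 = 0.123.

y_A2 = 0.123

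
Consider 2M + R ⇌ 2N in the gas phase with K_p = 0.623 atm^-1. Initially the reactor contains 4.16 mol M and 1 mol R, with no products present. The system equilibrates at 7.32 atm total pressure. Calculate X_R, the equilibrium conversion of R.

Take 1 mol R as basis and let X be its fractional conversion, so ξ = X.
Moles: n_M = 4.16 − 2X; n_R = 1 − X; n_N = 2X.
Total moles n_T = 5.16 − X.
y_i = n_i/n_T, p_i = y_i·P. K_p = p_N^2 / (p_M^2 p_R).
Equating to 0.623 atm^-1 and solving on 0 < X < 1: X = 0.723.

X = 0.723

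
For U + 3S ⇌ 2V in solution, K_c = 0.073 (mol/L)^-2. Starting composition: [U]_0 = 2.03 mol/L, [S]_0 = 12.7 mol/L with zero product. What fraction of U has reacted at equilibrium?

X = 0.829

Let X = conversion of U; extent ξ = 2.03·X mol/L.
Concentrations: [U] = 2.03 − 2.03X; [S] = 12.7 − 6.09X; [V] = 4.06X.
K_c = [V]^2 / ([U] [S]^3).
Setting equal to 0.073 and solving for X on (0,1) gives X = 0.829.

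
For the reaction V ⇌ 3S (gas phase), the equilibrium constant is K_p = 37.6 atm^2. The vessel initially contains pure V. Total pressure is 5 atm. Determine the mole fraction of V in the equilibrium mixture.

y_V = 0.265

Basis: 1 mol V initially; let X = conversion of V. Extent ξ = X.
Mole table: n_V = 1 − X; n_S = 3X.
n_T = Σnᵢ = 1 + 2X.
With p_i = (n_i/n_T)P, K_p = p_S^3 / (p_V).
Setting this equal to 37.6 atm^2 and taking the physical root (0 < X < 1) gives X = 0.481.
Then n_V = 0.519, n_T = 1.96, so y_V = 0.265.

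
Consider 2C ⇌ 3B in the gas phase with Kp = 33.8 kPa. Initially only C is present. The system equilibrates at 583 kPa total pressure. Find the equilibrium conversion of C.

Take 1 mol C as basis and let X be its fractional conversion, so ξ = 0.5X.
Moles: n_C = 1 − X; n_B = 1.5X.
n_T = Σnᵢ = 1 + 0.5X.
With p_i = (n_i/n_T)P, Kp = p_B^3 / (p_C^2).
This yields a degree-3 equation in X; solving on (0,1), X = 0.225.

X = 0.225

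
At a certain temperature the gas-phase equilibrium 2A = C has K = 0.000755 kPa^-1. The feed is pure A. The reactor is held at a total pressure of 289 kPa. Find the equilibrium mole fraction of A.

Let X = conversion of A (basis 1 mol A); extent of reaction ξ = 0.5X.
Species balance: n_A = 1 − X; n_C = 0.5X.
Summing: n_T = 1 − 0.5X.
With p_i = (n_i/n_T)P, K = p_C / (p_A^2).
This yields a degree-2 equation in X; solving on (0,1), X = 0.269.
Then n_A = 0.731, n_T = 0.865, so y_A = 0.844.

y_A = 0.844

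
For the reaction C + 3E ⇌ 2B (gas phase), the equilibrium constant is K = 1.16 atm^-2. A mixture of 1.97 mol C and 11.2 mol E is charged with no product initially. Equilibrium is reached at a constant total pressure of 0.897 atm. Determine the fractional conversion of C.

Take 1.97 mol C as basis and let X be its fractional conversion, so ξ = 1.97X.
Moles: n_C = 1.97 − 1.97X; n_E = 11.2 − 5.91X; n_B = 3.94X.
Total moles n_T = 13.2 − 3.94X.
Mole fractions y_i = n_i/n_T; K = p_B^2 / (p_C p_E^3) with p_i = y_i·P.
Equating to 1.16 atm^-2 and solving on 0 < X < 1: X = 0.508.

X = 0.508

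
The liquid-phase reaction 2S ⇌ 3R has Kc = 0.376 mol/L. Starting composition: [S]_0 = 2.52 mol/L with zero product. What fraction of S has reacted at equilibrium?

X = 0.283

Let X = conversion of S; extent ξ = 2.52X/2 mol/L.
Concentrations: [S] = 2.52 − 2.52X; [R] = 3.78X.
Kc = [R]^3 / ([S]^2).
This equals 0.376 at X = 0.283 (the root in 0 < X < 1).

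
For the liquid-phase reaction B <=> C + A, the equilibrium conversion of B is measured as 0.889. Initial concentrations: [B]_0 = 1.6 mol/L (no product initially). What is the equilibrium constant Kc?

Let X = conversion of B.
Concentrations: [B] = 1.6 − 1.6X; [C] = 1.6X; [A] = 1.6X.
At X = 0.889: [B] = 0.178, [C] = 1.42, [A] = 1.42.
Kc = [C] [A] / ([B]) = 11.4 mol/L.

Kc = 11.4 mol/L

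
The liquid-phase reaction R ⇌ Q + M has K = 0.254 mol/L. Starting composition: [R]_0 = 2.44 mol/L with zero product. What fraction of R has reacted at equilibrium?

X = 0.275

Let X = conversion of R; extent ξ = 2.44·X mol/L.
Concentrations: [R] = 2.44 − 2.44X; [Q] = 2.44X; [M] = 2.44X.
K = [Q] [M] / ([R]).
Setting equal to 0.254 and solving for X on (0,1) gives X = 0.275.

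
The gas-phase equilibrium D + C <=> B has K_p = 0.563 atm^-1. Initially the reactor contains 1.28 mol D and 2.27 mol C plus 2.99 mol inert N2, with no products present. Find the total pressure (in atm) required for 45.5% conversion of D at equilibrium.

Basis: 1.28 mol D initially; let X = conversion of D. Extent ξ = 1.28X.
Mole table: n_D = 1.28 − 1.28X; n_C = 2.27 − 1.28X; n_B = 1.28X; n_I = 2.99 (inert).
n_T = Σnᵢ = 6.54 − 1.28X.
K_p = p_B / (p_D p_C) with p_i = (n_i/n_T)·P.
At X = 0.455: the mole-fraction product g(X) = Π y_i^ν_i = 2.947. Since K_p = g(X)·P^{-1}, P = (g/K_p)^(1/1) = (2.947/0.563)^(1/1) = 5.23 atm.

P = 5.23 atm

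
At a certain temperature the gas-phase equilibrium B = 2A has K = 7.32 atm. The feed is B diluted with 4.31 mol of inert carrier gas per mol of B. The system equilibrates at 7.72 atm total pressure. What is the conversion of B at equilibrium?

Let X = conversion of B (basis 1 mol B); extent of reaction ξ = X.
Species balance: n_B = 1 − X; n_A = 2X; n_I = 4.31 (inert).
n_T = Σnᵢ = 5.31 + X.
y_i = n_i/n_T, p_i = y_i·P. K = p_A^2 / (p_B).
Setting this equal to 7.32 atm and taking the physical root (0 < X < 1) gives X = 0.677.

X = 0.677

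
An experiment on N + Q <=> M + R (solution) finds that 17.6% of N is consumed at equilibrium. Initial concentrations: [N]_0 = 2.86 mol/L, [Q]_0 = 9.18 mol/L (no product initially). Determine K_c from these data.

Let X = conversion of N.
Concentrations: [N] = 2.86 − 2.86X; [Q] = 9.18 − 2.86X; [M] = 2.86X; [R] = 2.86X.
At X = 0.176: [N] = 2.36, [Q] = 8.68, [M] = 0.503, [R] = 0.503.
K_c = [M] [R] / ([N] [Q]) = 0.0124.

K_c = 0.0124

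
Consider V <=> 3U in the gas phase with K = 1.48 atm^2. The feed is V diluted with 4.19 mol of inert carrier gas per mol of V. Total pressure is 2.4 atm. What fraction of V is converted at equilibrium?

Take 1 mol V as basis and let X be its fractional conversion, so ξ = X.
Species balance: n_V = 1 − X; n_U = 3X; n_I = 4.19 (inert).
n_T = Σnᵢ = 5.19 + 2X.
With p_i = (n_i/n_T)P, K = p_U^3 / (p_V).
This yields a degree-3 equation in X; solving on (0,1), X = 0.553.

X = 0.553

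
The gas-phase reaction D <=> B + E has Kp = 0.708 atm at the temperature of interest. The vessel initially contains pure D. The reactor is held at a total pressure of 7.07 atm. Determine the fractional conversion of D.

X = 0.302

Let X = conversion of D (basis 1 mol D); extent of reaction ξ = X.
Moles: n_D = 1 − X; n_B = X; n_E = X.
Summing: n_T = 1 + X.
With p_i = (n_i/n_T)P, Kp = p_B p_E / (p_D).
This yields a degree-2 equation in X; solving on (0,1), X = 0.302.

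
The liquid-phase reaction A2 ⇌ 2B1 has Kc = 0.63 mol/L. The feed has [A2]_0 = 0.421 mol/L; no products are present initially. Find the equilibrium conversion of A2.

Let X = conversion of A2; extent ξ = 0.421·X mol/L.
Concentrations: [A2] = 0.421 − 0.421X; [B1] = 0.842X.
Kc = [B1]^2 / ([A2]).
Equating to 0.63 mol/L: the physical root is X = 0.453.

X = 0.453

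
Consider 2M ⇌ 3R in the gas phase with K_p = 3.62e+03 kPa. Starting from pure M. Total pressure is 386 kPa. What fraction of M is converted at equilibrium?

X = 0.699

Take 1 mol M as basis and let X be its fractional conversion, so ξ = 0.5X.
At extent ξ: n_M = 1 − X; n_R = 1.5X.
n_T = Σnᵢ = 1 + 0.5X.
With p_i = (n_i/n_T)P, K_p = p_R^3 / (p_M^2).
Equating to 3.62e+03 kPa and solving on 0 < X < 1: X = 0.699.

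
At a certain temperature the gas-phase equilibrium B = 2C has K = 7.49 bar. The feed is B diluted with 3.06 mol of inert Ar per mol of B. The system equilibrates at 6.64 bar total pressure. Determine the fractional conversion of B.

Take 1 mol B as basis and let X be its fractional conversion, so ξ = X.
Mole table: n_B = 1 − X; n_C = 2X; n_I = 3.06 (inert).
n_T = Σnᵢ = 4.06 + X.
y_i = n_i/n_T, p_i = y_i·P. K = p_C^2 / (p_B).
This yields a degree-2 equation in X; solving on (0,1), X = 0.667.

X = 0.667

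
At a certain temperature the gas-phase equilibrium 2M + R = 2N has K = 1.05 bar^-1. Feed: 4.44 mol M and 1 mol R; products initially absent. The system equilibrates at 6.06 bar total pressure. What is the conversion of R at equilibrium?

Take 1 mol R as basis and let X be its fractional conversion, so ξ = X.
At extent ξ: n_M = 4.44 − 2X; n_R = 1 − X; n_N = 2X.
Total moles n_T = 5.44 − X.
With p_i = (n_i/n_T)P, K = p_N^2 / (p_M^2 p_R).
Equating to 1.05 bar^-1 and solving on 0 < X < 1: X = 0.783.

X = 0.783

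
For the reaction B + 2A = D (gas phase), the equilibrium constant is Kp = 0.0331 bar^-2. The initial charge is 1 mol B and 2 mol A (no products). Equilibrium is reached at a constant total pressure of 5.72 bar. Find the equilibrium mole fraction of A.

y_A = 0.592

Let X = conversion of B (basis 1 mol B); extent of reaction ξ = X.
At extent ξ: n_B = 1 − X; n_A = 2 − 2X; n_D = X.
Total moles n_T = 3 − 2X.
Mole fractions y_i = n_i/n_T; Kp = p_D / (p_B p_A^2) with p_i = y_i·P.
Equating to 0.0331 bar^-2 and solving on 0 < X < 1: X = 0.275.
Then n_A = 1.45, n_T = 2.45, so y_A = 0.592.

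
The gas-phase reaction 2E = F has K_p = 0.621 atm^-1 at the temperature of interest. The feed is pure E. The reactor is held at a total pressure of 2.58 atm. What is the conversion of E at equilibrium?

Take 1 mol E as basis and let X be its fractional conversion, so ξ = 0.5X.
Species balance: n_E = 1 − X; n_F = 0.5X.
Summing: n_T = 1 − 0.5X.
With p_i = (n_i/n_T)P, K_p = p_F / (p_E^2).
Equating to 0.621 atm^-1 and solving on 0 < X < 1: X = 0.633.

X = 0.633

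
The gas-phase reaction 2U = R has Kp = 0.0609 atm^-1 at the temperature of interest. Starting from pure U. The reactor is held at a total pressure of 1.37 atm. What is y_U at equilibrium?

y_U = 0.928

Basis: 1 mol U initially; let X = conversion of U. Extent ξ = 0.5X.
Mole table: n_U = 1 − X; n_R = 0.5X.
Total moles n_T = 1 − 0.5X.
y_i = n_i/n_T, p_i = y_i·P. Kp = p_R / (p_U^2).
Substituting and setting equal to 0.0609 atm^-1 gives a polynomial in X; the root in (0,1) is X = 0.134.
Then n_U = 0.866, n_T = 0.933, so y_U = 0.928.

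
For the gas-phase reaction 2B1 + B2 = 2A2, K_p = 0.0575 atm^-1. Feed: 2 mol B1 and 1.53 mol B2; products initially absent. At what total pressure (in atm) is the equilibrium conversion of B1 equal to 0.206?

Let X = conversion of B1 (basis 2 mol B1); extent of reaction ξ = X.
Species balance: n_B1 = 2 − 2X; n_B2 = 1.53 − X; n_A2 = 2X.
Total moles n_T = 3.53 − X.
K_p = p_A2^2 / (p_B1^2 p_B2) with p_i = (n_i/n_T)·P.
At X = 0.206: the mole-fraction product g(X) = Π y_i^ν_i = 0.169. Since K_p = g(X)·P^{-1}, P = (g/K_p)^(1/1) = (0.169/0.0575)^(1/1) = 2.94 atm.

P = 2.94 atm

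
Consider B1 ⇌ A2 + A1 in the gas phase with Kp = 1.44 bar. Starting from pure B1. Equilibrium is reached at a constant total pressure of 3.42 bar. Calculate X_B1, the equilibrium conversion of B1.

X = 0.544

Let X = conversion of B1 (basis 1 mol B1); extent of reaction ξ = X.
Species balance: n_B1 = 1 − X; n_A2 = X; n_A1 = X.
Total moles n_T = 1 + X.
Mole fractions y_i = n_i/n_T; Kp = p_A2 p_A1 / (p_B1) with p_i = y_i·P.
Substituting and setting equal to 1.44 bar gives a polynomial in X; the root in (0,1) is X = 0.544.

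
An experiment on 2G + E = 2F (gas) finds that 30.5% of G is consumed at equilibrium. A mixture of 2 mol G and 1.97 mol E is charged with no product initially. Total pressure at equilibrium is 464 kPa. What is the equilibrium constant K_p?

K_p = 0.000914 kPa^-1

Take 2 mol G as basis and let X be its fractional conversion, so ξ = X.
At extent ξ: n_G = 2 − 2X; n_E = 1.97 − X; n_F = 2X.
n_T = Σnᵢ = 3.97 − X.
At X = 0.305: n_G = 1.39, n_E = 1.67, n_F = 0.61, n_T = 3.67.
p_i = (n_i/n_T)·P. K_p = p_F^2 / (p_G^2 p_E) = 0.000914 kPa^-1.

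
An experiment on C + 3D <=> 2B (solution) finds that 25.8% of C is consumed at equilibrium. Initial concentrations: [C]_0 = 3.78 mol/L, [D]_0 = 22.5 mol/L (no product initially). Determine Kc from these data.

Kc = 0.000181 (mol/L)^-2

Let X = conversion of C.
Concentrations: [C] = 3.78 − 3.78X; [D] = 22.5 − 11.3X; [B] = 7.56X.
At X = 0.258: [C] = 2.8, [D] = 19.6, [B] = 1.95.
Kc = [B]^2 / ([C] [D]^3) = 0.000181 (mol/L)^-2.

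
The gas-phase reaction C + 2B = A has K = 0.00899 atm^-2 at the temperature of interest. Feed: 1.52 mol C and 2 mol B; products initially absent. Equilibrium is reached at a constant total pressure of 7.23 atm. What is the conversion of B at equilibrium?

Let X = conversion of B (basis 2 mol B); extent of reaction ξ = X.
Moles: n_C = 1.52 − X; n_B = 2 − 2X; n_A = X.
n_T = Σnᵢ = 3.52 − 2X.
y_i = n_i/n_T, p_i = y_i·P. K = p_A / (p_C p_B^2).
Setting this equal to 0.00899 atm^-2 and taking the physical root (0 < X < 1) gives X = 0.172.

X = 0.172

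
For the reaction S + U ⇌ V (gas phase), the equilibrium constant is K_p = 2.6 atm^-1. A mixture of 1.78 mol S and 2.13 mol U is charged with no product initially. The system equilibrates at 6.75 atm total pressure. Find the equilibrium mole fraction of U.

y_U = 0.270

Basis: 1.78 mol S initially; let X = conversion of S. Extent ξ = 1.78X.
Species balance: n_S = 1.78 − 1.78X; n_U = 2.13 − 1.78X; n_V = 1.78X.
n_T = Σnᵢ = 3.91 − 1.78X.
Mole fractions y_i = n_i/n_T; K_p = p_V / (p_S p_U) with p_i = y_i·P.
Setting this equal to 2.6 atm^-1 and taking the physical root (0 < X < 1) gives X = 0.826.
Then n_U = 0.66, n_T = 2.44, so y_U = 0.270.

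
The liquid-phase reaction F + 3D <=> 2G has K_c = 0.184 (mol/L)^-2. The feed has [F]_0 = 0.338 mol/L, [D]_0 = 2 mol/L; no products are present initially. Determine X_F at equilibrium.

X = 0.488

Let X = conversion of F; extent ξ = 0.338·X mol/L.
Concentrations: [F] = 0.338 − 0.338X; [D] = 2 − 1.01X; [G] = 0.676X.
K_c = [G]^2 / ([F] [D]^3).
This equals 0.184 at X = 0.488 (the root in 0 < X < 1).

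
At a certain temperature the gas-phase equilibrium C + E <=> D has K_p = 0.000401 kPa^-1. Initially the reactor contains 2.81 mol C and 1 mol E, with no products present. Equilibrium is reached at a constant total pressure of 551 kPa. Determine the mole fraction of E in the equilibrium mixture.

y_E = 0.235

Basis: 1 mol E initially; let X = conversion of E. Extent ξ = X.
Species balance: n_C = 2.81 − X; n_E = 1 − X; n_D = X.
Summing: n_T = 3.81 − X.
y_i = n_i/n_T, p_i = y_i·P. K_p = p_D / (p_C p_E).
Setting this equal to 0.000401 kPa^-1 and taking the physical root (0 < X < 1) gives X = 0.139.
Then n_E = 0.861, n_T = 3.67, so y_E = 0.235.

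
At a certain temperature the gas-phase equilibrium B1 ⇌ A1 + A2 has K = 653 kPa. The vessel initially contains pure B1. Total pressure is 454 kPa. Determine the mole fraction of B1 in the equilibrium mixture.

Take 1 mol B1 as basis and let X be its fractional conversion, so ξ = X.
Moles: n_B1 = 1 − X; n_A1 = X; n_A2 = X.
Summing: n_T = 1 + X.
y_i = n_i/n_T, p_i = y_i·P. K = p_A1 p_A2 / (p_B1).
Setting this equal to 653 kPa and taking the physical root (0 < X < 1) gives X = 0.768.
Then n_B1 = 0.232, n_T = 1.77, so y_B1 = 0.131.

y_B1 = 0.131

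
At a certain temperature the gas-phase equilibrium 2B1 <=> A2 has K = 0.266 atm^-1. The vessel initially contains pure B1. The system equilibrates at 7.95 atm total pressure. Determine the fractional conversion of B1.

X = 0.675

Take 1 mol B1 as basis and let X be its fractional conversion, so ξ = 0.5X.
Species balance: n_B1 = 1 − X; n_A2 = 0.5X.
n_T = Σnᵢ = 1 − 0.5X.
y_i = n_i/n_T, p_i = y_i·P. K = p_A2 / (p_B1^2).
Equating to 0.266 atm^-1 and solving on 0 < X < 1: X = 0.675.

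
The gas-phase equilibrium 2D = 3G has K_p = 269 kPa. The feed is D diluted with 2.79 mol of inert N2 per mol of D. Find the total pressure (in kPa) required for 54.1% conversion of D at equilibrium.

P = 431 kPa

Let X = conversion of D (basis 1 mol D); extent of reaction ξ = 0.5X.
Mole table: n_D = 1 − X; n_G = 1.5X; n_I = 2.79 (inert).
Summing: n_T = 3.79 + 0.5X.
K_p = p_G^3 / (p_D^2) with p_i = (n_i/n_T)·P.
At X = 0.541: the mole-fraction product g(X) = Π y_i^ν_i = 0.6247. Since K_p = g(X)·P^{1}, P = (K_p/g)^(1/1) = (269/0.6247)^(1/1) = 431 kPa.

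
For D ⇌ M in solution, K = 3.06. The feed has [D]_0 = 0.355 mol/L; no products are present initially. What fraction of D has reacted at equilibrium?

X = 0.754

Let X = conversion of D; extent ξ = 0.355·X mol/L.
Concentrations: [D] = 0.355 − 0.355X; [M] = 0.355X.
K = [M] / ([D]).
This equals 3.06 at X = 0.754 (the root in 0 < X < 1).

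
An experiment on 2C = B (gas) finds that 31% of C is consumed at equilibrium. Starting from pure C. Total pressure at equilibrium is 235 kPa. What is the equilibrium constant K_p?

K_p = 0.00117 kPa^-1

Basis: 1 mol C initially; let X = conversion of C. Extent ξ = 0.5X.
At extent ξ: n_C = 1 − X; n_B = 0.5X.
Total moles n_T = 1 − 0.5X.
At X = 0.31: n_C = 0.69, n_B = 0.155, n_T = 0.845.
p_i = (n_i/n_T)·P. K_p = p_B / (p_C^2) = 0.00117 kPa^-1.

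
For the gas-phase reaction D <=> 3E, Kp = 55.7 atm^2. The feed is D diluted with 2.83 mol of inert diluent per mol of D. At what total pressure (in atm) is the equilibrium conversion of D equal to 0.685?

P = 7.39 atm

Let X = conversion of D (basis 1 mol D); extent of reaction ξ = X.
Species balance: n_D = 1 − X; n_E = 3X; n_I = 2.83 (inert).
Total moles n_T = 3.83 + 2X.
Kp = p_E^3 / (p_D) with p_i = (n_i/n_T)·P.
At X = 0.685: the mole-fraction product g(X) = Π y_i^ν_i = 1.019. Since Kp = g(X)·P^{2}, P = (Kp/g)^(1/2) = (55.7/1.019)^(1/2) = 7.39 atm.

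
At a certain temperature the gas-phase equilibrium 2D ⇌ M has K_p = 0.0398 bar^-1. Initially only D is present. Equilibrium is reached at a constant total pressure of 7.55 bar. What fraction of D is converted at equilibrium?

X = 0.326

Let X = conversion of D (basis 1 mol D); extent of reaction ξ = 0.5X.
Mole table: n_D = 1 − X; n_M = 0.5X.
Total moles n_T = 1 − 0.5X.
Mole fractions y_i = n_i/n_T; K_p = p_M / (p_D^2) with p_i = y_i·P.
This yields a degree-2 equation in X; solving on (0,1), X = 0.326.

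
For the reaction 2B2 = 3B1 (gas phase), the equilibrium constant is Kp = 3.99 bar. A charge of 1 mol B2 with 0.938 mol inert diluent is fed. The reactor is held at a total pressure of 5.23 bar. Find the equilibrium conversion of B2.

Basis: 1 mol B2 initially; let X = conversion of B2. Extent ξ = 0.5X.
At extent ξ: n_B2 = 1 − X; n_B1 = 1.5X; n_I = 0.938 (inert).
n_T = Σnᵢ = 1.94 + 0.5X.
Mole fractions y_i = n_i/n_T; Kp = p_B1^3 / (p_B2^2) with p_i = y_i·P.
This yields a degree-3 equation in X; solving on (0,1), X = 0.499.

X = 0.499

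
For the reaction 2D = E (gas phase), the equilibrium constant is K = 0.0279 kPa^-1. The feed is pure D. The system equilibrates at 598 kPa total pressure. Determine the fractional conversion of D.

Let X = conversion of D (basis 1 mol D); extent of reaction ξ = 0.5X.
Species balance: n_D = 1 − X; n_E = 0.5X.
n_T = Σnᵢ = 1 − 0.5X.
Mole fractions y_i = n_i/n_T; K = p_E / (p_D^2) with p_i = y_i·P.
Substituting and setting equal to 0.0279 kPa^-1 gives a polynomial in X; the root in (0,1) is X = 0.878.

X = 0.878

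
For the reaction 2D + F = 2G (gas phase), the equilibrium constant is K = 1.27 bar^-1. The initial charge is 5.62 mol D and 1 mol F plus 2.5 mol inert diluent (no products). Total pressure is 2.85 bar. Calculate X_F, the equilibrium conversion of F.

Basis: 1 mol F initially; let X = conversion of F. Extent ξ = X.
Species balance: n_D = 5.62 − 2X; n_F = 1 − X; n_G = 2X; n_I = 2.5 (inert).
Total moles n_T = 9.12 − X.
Mole fractions y_i = n_i/n_T; K = p_G^2 / (p_D^2 p_F) with p_i = y_i·P.
Equating to 1.27 bar^-1 and solving on 0 < X < 1: X = 0.722.

X = 0.722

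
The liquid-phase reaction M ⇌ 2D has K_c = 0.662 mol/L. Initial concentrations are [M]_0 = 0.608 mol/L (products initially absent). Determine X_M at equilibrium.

X = 0.403

Let X = conversion of M; extent ξ = 0.608·X mol/L.
Concentrations: [M] = 0.608 − 0.608X; [D] = 1.22X.
K_c = [D]^2 / ([M]).
Setting equal to 0.662 and solving for X on (0,1) gives X = 0.403.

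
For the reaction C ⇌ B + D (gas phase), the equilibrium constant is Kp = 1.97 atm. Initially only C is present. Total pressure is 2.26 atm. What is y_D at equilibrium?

y_D = 0.406

Take 1 mol C as basis and let X be its fractional conversion, so ξ = X.
Species balance: n_C = 1 − X; n_B = X; n_D = X.
Summing: n_T = 1 + X.
With p_i = (n_i/n_T)P, Kp = p_B p_D / (p_C).
Setting this equal to 1.97 atm and taking the physical root (0 < X < 1) gives X = 0.682.
Then n_D = 0.682, n_T = 1.68, so y_D = 0.406.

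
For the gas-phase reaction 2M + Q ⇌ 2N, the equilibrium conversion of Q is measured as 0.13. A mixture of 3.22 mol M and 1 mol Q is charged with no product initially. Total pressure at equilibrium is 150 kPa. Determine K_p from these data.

K_p = 0.000242 kPa^-1

Take 1 mol Q as basis and let X be its fractional conversion, so ξ = X.
Species balance: n_M = 3.22 − 2X; n_Q = 1 − X; n_N = 2X.
Total moles n_T = 4.22 − X.
At X = 0.13: n_M = 2.96, n_Q = 0.87, n_N = 0.26, n_T = 4.09.
p_i = (n_i/n_T)·P. K_p = p_N^2 / (p_M^2 p_Q) = 0.000242 kPa^-1.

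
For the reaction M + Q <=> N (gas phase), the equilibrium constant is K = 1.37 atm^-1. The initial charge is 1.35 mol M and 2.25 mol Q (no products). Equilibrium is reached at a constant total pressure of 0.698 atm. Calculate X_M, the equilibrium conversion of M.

Take 1.35 mol M as basis and let X be its fractional conversion, so ξ = 1.35X.
Species balance: n_M = 1.35 − 1.35X; n_Q = 2.25 − 1.35X; n_N = 1.35X.
Summing: n_T = 3.6 − 1.35X.
With p_i = (n_i/n_T)P, K = p_N / (p_M p_Q).
Substituting and setting equal to 1.37 atm^-1 gives a polynomial in X; the root in (0,1) is X = 0.352.

X = 0.352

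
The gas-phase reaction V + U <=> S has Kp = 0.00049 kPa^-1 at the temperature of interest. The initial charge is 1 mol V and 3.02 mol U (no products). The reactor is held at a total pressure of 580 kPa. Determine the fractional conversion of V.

X = 0.174

Basis: 1 mol V initially; let X = conversion of V. Extent ξ = X.
Species balance: n_V = 1 − X; n_U = 3.02 − X; n_S = X.
Summing: n_T = 4.02 − X.
y_i = n_i/n_T, p_i = y_i·P. Kp = p_S / (p_V p_U).
This yields a degree-2 equation in X; solving on (0,1), X = 0.174.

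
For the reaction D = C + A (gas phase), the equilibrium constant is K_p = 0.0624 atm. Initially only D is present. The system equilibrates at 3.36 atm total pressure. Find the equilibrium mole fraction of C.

y_C = 0.119

Basis: 1 mol D initially; let X = conversion of D. Extent ξ = X.
At extent ξ: n_D = 1 − X; n_C = X; n_A = X.
Summing: n_T = 1 + X.
y_i = n_i/n_T, p_i = y_i·P. K_p = p_C p_A / (p_D).
This yields a degree-2 equation in X; solving on (0,1), X = 0.135.
Then n_C = 0.135, n_T = 1.14, so y_C = 0.119.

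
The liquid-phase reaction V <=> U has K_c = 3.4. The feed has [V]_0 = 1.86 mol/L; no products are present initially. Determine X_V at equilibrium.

X = 0.773

Let X = conversion of V; extent ξ = 1.86·X mol/L.
Concentrations: [V] = 1.86 − 1.86X; [U] = 1.86X.
K_c = [U] / ([V]).
Solving K_c = 3.4 for X ∈ (0,1): X = 0.773.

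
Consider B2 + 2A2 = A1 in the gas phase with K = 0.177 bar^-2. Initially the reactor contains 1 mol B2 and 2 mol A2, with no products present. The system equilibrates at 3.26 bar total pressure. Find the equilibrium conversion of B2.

Let X = conversion of B2 (basis 1 mol B2); extent of reaction ξ = X.
At extent ξ: n_B2 = 1 − X; n_A2 = 2 − 2X; n_A1 = X.
Summing: n_T = 3 − 2X.
y_i = n_i/n_T, p_i = y_i·P. K = p_A1 / (p_B2 p_A2^2).
Substituting and setting equal to 0.177 bar^-2 gives a polynomial in X; the root in (0,1) is X = 0.369.

X = 0.369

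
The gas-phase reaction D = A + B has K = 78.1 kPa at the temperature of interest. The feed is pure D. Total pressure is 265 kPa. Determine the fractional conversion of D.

X = 0.477

Let X = conversion of D (basis 1 mol D); extent of reaction ξ = X.
Moles: n_D = 1 − X; n_A = X; n_B = X.
Summing: n_T = 1 + X.
y_i = n_i/n_T, p_i = y_i·P. K = p_A p_B / (p_D).
Substituting and setting equal to 78.1 kPa gives a polynomial in X; the root in (0,1) is X = 0.477.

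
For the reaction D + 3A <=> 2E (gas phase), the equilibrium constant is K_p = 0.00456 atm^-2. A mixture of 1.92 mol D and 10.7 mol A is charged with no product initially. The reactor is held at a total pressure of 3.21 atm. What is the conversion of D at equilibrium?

X = 0.179

Basis: 1.92 mol D initially; let X = conversion of D. Extent ξ = 1.92X.
Species balance: n_D = 1.92 − 1.92X; n_A = 10.7 − 5.76X; n_E = 3.84X.
Total moles n_T = 12.6 − 3.84X.
y_i = n_i/n_T, p_i = y_i·P. K_p = p_E^2 / (p_D p_A^3).
Substituting and setting equal to 0.00456 atm^-2 gives a polynomial in X; the root in (0,1) is X = 0.179.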